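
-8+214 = 206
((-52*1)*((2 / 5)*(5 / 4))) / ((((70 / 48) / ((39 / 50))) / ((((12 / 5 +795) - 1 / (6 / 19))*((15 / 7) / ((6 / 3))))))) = -72481734 / 6125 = -11833.75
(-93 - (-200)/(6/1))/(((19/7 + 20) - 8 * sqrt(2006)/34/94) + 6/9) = -23103469319/9053106641 - 2473422 * sqrt(2006)/9053106641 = -2.56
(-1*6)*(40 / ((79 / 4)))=-960 / 79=-12.15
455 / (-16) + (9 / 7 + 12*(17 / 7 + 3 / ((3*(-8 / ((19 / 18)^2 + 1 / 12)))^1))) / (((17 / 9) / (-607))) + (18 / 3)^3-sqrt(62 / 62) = -9014.50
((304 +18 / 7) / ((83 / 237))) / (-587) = -508602 / 341047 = -1.49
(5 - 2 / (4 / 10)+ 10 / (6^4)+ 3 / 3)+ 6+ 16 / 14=36971 / 4536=8.15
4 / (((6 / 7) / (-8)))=-112 / 3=-37.33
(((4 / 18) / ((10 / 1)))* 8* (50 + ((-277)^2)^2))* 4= 62798287904 / 15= 4186552526.93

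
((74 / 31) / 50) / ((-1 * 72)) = -37 / 55800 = -0.00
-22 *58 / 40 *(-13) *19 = 78793 / 10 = 7879.30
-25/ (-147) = 0.17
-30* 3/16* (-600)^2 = -2025000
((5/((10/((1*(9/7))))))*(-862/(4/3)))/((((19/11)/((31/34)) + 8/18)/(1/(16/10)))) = -178569765/1607872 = -111.06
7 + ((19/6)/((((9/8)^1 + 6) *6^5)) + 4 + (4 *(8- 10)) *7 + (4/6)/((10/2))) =-3924931/87480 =-44.87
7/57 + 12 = 691/57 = 12.12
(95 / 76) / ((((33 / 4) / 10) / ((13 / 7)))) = 650 / 231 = 2.81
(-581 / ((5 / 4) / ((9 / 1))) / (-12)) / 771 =581 / 1285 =0.45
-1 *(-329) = 329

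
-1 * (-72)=72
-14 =-14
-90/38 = -45/19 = -2.37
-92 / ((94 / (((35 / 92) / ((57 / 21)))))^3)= -14706125 / 48219201952384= -0.00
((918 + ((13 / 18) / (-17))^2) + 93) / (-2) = -94666165 / 187272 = -505.50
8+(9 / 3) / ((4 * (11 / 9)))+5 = 13.61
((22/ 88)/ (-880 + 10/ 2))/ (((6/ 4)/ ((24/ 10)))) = -2/ 4375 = -0.00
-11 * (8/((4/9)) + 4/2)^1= -220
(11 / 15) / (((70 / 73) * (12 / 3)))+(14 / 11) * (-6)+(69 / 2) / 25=-280211 / 46200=-6.07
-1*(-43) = 43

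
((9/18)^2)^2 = 0.06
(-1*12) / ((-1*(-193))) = -12 / 193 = -0.06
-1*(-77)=77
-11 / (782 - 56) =-1 / 66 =-0.02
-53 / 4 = -13.25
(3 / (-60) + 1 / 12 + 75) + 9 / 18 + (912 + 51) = 15578 / 15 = 1038.53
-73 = -73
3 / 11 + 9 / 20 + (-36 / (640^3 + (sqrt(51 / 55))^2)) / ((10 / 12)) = 2292448765389 / 3171942411220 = 0.72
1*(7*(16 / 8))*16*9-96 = 1920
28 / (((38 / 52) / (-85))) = -61880 / 19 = -3256.84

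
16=16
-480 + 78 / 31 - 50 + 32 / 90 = -527.13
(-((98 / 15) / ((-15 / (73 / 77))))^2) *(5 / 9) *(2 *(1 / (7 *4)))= -74606 / 11026125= -0.01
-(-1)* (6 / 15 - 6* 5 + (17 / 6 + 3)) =-713 / 30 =-23.77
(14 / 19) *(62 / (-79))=-868 / 1501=-0.58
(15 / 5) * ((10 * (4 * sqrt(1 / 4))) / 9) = 20 / 3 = 6.67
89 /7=12.71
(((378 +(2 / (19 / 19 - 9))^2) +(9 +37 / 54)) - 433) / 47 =-0.96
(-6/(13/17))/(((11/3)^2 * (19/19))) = -918/1573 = -0.58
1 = 1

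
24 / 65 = 0.37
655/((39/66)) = 1108.46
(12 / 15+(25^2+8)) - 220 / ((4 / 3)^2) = 510.05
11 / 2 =5.50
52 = 52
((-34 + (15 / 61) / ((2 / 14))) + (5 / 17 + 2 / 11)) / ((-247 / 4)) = 1451096 / 2817529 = 0.52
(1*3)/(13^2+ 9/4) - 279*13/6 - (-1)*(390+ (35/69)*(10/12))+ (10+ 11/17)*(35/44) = -21805477963/106062660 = -205.59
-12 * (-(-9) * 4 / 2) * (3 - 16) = 2808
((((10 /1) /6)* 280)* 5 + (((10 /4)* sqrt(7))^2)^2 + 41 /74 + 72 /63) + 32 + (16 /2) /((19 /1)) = 4281.51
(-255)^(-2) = 1 / 65025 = 0.00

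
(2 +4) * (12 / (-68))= -18 / 17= -1.06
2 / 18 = 1 / 9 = 0.11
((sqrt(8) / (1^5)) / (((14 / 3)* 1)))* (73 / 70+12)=2739* sqrt(2) / 490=7.91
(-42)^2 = 1764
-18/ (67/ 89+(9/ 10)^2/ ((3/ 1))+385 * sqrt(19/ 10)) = -0.03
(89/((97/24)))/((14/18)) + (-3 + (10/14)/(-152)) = 25.31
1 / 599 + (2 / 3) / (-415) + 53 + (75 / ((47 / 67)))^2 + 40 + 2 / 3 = 6328361289721 / 549124265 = 11524.46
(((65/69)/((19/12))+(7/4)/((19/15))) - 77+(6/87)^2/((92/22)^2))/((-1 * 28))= 2536651167/946723792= 2.68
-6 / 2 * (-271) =813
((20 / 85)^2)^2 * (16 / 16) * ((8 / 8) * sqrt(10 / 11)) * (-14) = -0.04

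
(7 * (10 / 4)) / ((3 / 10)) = 175 / 3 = 58.33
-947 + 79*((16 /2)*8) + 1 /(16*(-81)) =5325263 /1296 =4109.00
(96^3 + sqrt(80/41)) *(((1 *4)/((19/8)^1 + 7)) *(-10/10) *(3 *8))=-226492416/25 - 1024 *sqrt(205)/1025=-9059710.94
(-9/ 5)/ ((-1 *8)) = 9/ 40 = 0.22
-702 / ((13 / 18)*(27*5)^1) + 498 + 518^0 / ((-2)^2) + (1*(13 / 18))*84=33103 / 60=551.72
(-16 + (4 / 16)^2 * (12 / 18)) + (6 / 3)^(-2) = -377 / 24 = -15.71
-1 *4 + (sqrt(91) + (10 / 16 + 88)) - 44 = sqrt(91) + 325 / 8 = 50.16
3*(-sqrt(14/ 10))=-3.55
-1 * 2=-2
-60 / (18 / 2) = -20 / 3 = -6.67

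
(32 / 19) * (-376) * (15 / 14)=-90240 / 133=-678.50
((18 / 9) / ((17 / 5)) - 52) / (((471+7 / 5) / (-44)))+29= 33.79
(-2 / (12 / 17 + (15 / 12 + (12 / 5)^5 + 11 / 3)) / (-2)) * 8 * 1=5100000 / 54346103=0.09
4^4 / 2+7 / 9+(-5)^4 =6784 / 9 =753.78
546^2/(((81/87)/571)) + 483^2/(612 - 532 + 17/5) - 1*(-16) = 76242717041/417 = 182836251.90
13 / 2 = 6.50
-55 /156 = -0.35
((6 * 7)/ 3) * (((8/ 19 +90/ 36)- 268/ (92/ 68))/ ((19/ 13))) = -15522325/ 8303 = -1869.48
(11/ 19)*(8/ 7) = 88/ 133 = 0.66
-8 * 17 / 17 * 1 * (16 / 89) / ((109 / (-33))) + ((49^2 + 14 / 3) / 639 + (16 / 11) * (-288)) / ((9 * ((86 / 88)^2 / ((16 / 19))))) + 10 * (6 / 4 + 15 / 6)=-1388831994632 / 5879923002243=-0.24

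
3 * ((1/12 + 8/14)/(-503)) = -55/14084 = -0.00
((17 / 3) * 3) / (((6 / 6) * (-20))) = -17 / 20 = -0.85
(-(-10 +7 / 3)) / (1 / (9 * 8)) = 552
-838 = -838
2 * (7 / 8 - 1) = -1 / 4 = -0.25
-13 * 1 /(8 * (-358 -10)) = 13 /2944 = 0.00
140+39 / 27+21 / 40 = 51109 / 360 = 141.97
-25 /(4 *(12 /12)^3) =-25 /4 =-6.25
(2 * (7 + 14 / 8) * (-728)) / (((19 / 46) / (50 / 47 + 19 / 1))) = -552635720 / 893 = -618852.99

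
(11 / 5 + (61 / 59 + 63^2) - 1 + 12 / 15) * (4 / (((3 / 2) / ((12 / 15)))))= 1499840 / 177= 8473.67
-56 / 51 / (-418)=28 / 10659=0.00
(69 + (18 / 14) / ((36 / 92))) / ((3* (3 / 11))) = 5566 / 63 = 88.35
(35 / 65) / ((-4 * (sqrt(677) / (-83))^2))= -48223 / 35204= -1.37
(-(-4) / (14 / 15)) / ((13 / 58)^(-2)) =0.22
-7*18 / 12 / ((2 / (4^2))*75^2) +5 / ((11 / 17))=159067 / 20625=7.71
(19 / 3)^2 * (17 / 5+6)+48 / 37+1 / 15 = 126010 / 333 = 378.41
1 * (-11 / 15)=-11 / 15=-0.73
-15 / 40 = -3 / 8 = -0.38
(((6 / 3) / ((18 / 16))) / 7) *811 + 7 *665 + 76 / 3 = 307837 / 63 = 4886.30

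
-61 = -61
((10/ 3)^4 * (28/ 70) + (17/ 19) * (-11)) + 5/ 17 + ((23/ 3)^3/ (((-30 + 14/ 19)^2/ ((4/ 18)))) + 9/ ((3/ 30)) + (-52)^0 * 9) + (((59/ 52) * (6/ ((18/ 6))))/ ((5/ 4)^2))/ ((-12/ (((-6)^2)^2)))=-70567643752727/ 3942863519400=-17.90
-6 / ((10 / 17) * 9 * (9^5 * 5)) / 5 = -17 / 22143375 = -0.00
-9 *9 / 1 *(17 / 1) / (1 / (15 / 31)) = -20655 / 31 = -666.29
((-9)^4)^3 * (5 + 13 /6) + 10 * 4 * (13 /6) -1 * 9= 12144470069149 /6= 2024078344858.17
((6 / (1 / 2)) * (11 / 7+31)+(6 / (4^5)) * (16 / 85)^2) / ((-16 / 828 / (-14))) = 8183790747 / 28900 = 283176.15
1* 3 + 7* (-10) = -67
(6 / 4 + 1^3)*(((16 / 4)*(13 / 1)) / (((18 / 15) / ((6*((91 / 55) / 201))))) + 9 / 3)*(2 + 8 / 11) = 284125 / 8107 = 35.05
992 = 992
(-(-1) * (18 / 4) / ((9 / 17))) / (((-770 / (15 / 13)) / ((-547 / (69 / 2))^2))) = -5086553 / 1588587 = -3.20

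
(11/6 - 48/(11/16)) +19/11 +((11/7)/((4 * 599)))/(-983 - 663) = -60362076151/911021496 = -66.26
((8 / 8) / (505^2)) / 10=0.00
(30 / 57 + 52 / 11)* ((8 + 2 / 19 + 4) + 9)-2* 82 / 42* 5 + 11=8535449 / 83391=102.35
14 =14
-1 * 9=-9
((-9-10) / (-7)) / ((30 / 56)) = 5.07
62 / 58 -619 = -17920 / 29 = -617.93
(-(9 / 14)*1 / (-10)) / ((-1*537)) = -3 / 25060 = -0.00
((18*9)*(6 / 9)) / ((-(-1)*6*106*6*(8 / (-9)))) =-0.03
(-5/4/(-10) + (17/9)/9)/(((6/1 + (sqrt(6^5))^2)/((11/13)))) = 2387/65555568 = 0.00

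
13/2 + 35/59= 837/118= 7.09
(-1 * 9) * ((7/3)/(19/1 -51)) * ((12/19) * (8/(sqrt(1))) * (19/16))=63/16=3.94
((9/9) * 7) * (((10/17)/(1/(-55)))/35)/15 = -22/51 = -0.43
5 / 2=2.50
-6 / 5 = -1.20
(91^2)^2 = 68574961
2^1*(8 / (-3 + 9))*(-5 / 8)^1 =-5 / 3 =-1.67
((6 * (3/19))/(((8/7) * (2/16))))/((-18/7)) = -49/19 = -2.58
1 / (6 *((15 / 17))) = 17 / 90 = 0.19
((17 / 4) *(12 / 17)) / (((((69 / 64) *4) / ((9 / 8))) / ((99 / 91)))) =1782 / 2093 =0.85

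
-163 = -163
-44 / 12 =-3.67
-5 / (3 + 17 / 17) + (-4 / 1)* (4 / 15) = -139 / 60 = -2.32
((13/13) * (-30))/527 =-30/527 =-0.06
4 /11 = 0.36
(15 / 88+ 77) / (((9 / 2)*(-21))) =-6791 / 8316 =-0.82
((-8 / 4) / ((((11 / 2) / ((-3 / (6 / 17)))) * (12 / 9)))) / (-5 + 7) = 51 / 44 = 1.16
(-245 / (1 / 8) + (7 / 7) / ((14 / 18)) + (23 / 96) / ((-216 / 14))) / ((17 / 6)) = -142156775 / 205632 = -691.32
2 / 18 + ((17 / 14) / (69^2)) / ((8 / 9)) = 59401 / 533232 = 0.11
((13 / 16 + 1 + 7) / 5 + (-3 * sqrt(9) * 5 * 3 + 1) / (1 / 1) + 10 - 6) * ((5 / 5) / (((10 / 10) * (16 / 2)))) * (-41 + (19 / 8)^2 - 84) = 78368501 / 40960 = 1913.29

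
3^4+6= 87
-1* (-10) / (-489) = -10 / 489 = -0.02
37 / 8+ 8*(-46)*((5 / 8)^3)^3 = -6124563 / 8388608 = -0.73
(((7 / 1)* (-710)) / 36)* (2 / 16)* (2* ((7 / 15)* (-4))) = 3479 / 54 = 64.43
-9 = -9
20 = 20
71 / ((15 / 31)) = 2201 / 15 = 146.73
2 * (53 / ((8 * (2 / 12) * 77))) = 159 / 154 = 1.03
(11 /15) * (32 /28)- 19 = -1907 /105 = -18.16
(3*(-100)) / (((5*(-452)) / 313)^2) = -293907 / 51076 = -5.75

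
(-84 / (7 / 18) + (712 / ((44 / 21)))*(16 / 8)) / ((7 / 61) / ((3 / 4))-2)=-466650 / 1859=-251.02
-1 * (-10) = 10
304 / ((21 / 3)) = 304 / 7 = 43.43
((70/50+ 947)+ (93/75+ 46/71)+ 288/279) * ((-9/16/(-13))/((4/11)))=113.20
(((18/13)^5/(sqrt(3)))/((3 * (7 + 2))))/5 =23328 * sqrt(3)/1856465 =0.02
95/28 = 3.39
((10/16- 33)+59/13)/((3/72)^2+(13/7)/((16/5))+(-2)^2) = -291816/48035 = -6.08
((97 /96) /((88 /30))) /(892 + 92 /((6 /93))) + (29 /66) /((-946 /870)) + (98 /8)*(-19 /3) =-361178797033 /4631252736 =-77.99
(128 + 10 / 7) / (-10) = -453 / 35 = -12.94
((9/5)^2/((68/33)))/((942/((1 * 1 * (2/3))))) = 297/266900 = 0.00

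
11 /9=1.22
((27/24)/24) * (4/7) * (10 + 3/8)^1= 249/896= 0.28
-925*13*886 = -10654150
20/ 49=0.41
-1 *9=-9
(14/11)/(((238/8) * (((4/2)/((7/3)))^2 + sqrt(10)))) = 0.01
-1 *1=-1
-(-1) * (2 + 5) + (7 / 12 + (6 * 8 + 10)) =787 / 12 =65.58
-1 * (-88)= 88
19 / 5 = 3.80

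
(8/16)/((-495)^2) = 1/490050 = 0.00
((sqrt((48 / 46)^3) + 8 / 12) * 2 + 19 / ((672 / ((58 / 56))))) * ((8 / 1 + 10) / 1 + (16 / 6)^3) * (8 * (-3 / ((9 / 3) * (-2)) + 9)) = 243083359 / 63504 + 2427136 * sqrt(138) / 4761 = 9816.58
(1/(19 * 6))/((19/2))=1/1083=0.00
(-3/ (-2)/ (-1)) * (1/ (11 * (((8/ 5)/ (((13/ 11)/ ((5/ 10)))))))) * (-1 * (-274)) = -26715/ 484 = -55.20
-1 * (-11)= 11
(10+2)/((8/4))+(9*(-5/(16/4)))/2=3/8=0.38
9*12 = 108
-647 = -647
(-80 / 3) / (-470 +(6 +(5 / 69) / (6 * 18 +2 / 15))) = 0.06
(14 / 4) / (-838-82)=-7 / 1840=-0.00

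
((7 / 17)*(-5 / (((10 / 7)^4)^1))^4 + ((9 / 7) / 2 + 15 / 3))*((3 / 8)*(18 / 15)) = 111351722381194041 / 38080000000000000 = 2.92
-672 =-672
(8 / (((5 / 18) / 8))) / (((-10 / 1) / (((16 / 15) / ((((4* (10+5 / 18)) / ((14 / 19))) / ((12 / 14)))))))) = -165888 / 439375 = -0.38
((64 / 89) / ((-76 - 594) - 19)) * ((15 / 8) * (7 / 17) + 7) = -8456 / 1042457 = -0.01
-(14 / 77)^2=-4 / 121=-0.03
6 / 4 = 3 / 2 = 1.50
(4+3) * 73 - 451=60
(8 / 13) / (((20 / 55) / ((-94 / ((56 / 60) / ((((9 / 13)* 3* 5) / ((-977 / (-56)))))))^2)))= 12754059120000 / 2097100213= 6081.76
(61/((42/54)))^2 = 301401/49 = 6151.04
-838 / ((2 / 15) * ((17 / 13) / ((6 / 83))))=-490230 / 1411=-347.43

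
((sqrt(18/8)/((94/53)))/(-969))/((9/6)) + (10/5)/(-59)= -185299/5374074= -0.03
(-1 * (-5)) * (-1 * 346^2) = -598580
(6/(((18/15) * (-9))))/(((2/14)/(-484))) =16940/9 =1882.22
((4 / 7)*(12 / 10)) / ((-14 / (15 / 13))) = -36 / 637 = -0.06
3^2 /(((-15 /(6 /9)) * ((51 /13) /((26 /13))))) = -52 /255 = -0.20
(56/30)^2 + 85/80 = 16369/3600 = 4.55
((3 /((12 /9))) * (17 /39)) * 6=153 /26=5.88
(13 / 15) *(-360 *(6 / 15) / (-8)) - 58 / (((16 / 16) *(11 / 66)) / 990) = -1722522 / 5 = -344504.40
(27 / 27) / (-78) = -1 / 78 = -0.01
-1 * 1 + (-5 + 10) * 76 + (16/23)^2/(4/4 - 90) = 17843443/47081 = 378.99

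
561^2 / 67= 314721 / 67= 4697.33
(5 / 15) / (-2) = -1 / 6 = -0.17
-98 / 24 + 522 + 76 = 7127 / 12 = 593.92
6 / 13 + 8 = 110 / 13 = 8.46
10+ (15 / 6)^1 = 25 / 2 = 12.50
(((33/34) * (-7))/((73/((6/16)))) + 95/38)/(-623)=-48947/12370288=-0.00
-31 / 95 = -0.33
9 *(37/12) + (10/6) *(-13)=73/12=6.08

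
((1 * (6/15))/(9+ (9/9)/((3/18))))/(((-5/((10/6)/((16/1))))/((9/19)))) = -1/3800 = -0.00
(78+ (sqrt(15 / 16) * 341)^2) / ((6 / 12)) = 218182.88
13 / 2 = 6.50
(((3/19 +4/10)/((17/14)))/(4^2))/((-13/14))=-2597/83980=-0.03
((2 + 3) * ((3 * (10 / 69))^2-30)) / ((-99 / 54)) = 473100 / 5819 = 81.30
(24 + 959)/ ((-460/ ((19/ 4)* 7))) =-130739/ 1840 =-71.05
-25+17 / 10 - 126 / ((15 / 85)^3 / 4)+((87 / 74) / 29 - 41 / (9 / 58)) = -153174697 / 1665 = -91996.82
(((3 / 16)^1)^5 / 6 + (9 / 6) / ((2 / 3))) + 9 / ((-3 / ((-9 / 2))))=33030225 / 2097152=15.75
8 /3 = 2.67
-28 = -28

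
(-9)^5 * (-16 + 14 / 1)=118098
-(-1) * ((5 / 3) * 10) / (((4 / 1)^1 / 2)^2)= 25 / 6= 4.17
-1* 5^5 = -3125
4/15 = 0.27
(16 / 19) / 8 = 2 / 19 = 0.11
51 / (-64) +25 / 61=-1511 / 3904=-0.39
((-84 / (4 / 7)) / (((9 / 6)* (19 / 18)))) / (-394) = 882 / 3743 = 0.24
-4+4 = 0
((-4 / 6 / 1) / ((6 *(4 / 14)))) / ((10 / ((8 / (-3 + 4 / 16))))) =56 / 495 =0.11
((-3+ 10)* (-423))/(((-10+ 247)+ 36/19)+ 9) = -18753/1570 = -11.94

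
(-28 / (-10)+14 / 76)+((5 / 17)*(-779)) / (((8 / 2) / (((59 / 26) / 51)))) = 3731153 / 8565960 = 0.44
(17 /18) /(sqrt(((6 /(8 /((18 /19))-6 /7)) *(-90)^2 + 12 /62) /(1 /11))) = 0.00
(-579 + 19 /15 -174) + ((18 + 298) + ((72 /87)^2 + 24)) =-5185376 /12615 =-411.05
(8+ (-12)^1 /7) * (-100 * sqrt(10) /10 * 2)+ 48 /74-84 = -880 * sqrt(10) /7-3084 /37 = -480.89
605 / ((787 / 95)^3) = 518711875 / 487443403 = 1.06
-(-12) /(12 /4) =4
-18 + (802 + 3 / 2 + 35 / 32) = 786.59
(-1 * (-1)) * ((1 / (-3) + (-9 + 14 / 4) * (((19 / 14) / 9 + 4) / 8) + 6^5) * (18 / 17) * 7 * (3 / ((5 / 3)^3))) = 1269269271 / 34000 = 37331.45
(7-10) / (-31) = 3 / 31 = 0.10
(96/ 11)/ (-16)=-6/ 11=-0.55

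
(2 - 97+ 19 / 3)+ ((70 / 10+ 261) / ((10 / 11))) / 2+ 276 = 5021 / 15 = 334.73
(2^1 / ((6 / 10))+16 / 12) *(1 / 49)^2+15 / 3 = 5147 / 1029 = 5.00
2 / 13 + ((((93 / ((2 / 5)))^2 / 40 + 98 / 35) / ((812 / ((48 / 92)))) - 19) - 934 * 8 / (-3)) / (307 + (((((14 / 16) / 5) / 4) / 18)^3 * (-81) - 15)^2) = 13484601669964064801646362 / 2808431113810129319501353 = 4.80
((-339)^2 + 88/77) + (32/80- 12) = 4021869/35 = 114910.54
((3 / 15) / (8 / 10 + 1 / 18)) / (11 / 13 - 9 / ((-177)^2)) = 407277 / 1473703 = 0.28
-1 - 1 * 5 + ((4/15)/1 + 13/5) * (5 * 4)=51.33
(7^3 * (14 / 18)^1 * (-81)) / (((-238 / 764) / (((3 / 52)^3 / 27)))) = 589617 / 1195168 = 0.49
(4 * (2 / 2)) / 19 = 4 / 19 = 0.21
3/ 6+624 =1249/ 2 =624.50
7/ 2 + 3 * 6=43/ 2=21.50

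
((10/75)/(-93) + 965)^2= 1812181745929/1946025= 931222.23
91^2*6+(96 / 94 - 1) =2335243 / 47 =49686.02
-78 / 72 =-1.08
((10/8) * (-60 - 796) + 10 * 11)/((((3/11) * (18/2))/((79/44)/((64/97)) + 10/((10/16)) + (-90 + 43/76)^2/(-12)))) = 9878352595/38988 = 253369.05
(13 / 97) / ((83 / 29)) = 377 / 8051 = 0.05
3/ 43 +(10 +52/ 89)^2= 38180415/ 340603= 112.10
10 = 10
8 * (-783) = -6264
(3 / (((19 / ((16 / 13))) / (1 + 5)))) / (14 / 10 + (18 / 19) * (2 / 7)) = 10080 / 14443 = 0.70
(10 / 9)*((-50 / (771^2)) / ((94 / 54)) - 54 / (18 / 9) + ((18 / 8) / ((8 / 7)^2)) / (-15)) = -11971248469 / 397350784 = -30.13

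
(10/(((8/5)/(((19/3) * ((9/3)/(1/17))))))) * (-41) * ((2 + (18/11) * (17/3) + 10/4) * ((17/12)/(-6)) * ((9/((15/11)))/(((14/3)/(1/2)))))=341073465/1792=190331.17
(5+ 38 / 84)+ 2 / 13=3061 / 546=5.61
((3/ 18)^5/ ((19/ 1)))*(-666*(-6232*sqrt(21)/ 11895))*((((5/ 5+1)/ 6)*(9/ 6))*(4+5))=1517*sqrt(21)/ 142740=0.05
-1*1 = -1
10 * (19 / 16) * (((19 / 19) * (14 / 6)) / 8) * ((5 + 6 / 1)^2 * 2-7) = 156275 / 192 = 813.93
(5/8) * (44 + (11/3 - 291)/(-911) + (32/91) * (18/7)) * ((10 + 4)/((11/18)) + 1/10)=99625001803/153201048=650.29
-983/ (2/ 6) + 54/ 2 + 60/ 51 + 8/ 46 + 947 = -771697/ 391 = -1973.65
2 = 2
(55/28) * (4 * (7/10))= 11/2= 5.50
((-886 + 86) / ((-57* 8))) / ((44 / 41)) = 1025 / 627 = 1.63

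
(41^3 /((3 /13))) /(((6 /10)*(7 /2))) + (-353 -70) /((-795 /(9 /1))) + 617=2384709212 /16695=142839.73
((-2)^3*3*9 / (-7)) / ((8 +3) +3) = 108 / 49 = 2.20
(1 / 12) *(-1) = -1 / 12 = -0.08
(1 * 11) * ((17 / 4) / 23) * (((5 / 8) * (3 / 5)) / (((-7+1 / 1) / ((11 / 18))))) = -0.08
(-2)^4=16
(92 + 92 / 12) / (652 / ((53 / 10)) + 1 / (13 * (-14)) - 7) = 125398 / 145965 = 0.86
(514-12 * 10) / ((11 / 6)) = 214.91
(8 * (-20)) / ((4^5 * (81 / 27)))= -5 / 96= -0.05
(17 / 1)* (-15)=-255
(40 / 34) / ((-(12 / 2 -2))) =-5 / 17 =-0.29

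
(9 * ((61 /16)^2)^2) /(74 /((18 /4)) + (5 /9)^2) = 10093618089 /88932352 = 113.50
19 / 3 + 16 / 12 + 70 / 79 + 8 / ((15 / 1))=3589 / 395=9.09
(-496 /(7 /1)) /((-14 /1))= 248 /49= 5.06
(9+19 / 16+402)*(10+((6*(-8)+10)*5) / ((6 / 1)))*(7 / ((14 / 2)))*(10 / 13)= -164875 / 24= -6869.79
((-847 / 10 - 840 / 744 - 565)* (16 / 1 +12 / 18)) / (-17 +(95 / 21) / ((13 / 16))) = 91799435 / 96751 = 948.82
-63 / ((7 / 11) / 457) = -45243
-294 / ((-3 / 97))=9506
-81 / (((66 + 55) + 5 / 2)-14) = -54 / 73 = -0.74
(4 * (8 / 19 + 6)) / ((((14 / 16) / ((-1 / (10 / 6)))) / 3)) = -35136 / 665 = -52.84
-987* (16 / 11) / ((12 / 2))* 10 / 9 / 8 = -3290 / 99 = -33.23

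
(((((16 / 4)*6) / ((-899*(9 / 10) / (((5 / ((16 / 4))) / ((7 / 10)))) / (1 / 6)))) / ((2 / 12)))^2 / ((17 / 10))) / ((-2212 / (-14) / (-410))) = -2050000000 / 478667548863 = -0.00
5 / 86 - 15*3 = -3865 / 86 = -44.94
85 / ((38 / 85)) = 7225 / 38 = 190.13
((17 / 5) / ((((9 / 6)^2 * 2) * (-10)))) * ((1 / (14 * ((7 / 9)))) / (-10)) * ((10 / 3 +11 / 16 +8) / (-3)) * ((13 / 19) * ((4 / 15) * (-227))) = 28946359 / 251370000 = 0.12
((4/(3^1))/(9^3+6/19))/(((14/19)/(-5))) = -3610/290997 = -0.01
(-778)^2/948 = 151321/237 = 638.49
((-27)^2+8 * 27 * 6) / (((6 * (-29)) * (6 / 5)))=-1125 / 116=-9.70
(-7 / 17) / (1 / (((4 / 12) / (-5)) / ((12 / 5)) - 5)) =1267 / 612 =2.07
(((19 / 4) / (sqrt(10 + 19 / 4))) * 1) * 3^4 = 1539 * sqrt(59) / 118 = 100.18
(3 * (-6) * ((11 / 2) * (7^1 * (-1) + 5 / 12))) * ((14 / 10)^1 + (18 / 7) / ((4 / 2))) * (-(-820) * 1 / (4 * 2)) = 5023689 / 28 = 179417.46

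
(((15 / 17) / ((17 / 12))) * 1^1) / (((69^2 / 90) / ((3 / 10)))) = 540 / 152881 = 0.00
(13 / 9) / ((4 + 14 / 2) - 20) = -13 / 81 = -0.16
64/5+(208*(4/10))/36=136/9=15.11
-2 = -2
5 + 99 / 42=103 / 14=7.36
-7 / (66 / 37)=-259 / 66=-3.92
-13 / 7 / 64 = -13 / 448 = -0.03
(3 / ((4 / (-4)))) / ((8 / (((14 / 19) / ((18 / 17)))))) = -119 / 456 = -0.26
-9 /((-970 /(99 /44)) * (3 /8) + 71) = 27 /272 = 0.10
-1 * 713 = -713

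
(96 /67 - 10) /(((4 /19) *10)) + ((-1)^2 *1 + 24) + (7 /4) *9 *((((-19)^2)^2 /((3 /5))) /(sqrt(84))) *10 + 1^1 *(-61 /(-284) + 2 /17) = 8597601 /404345 + 3258025 *sqrt(21) /4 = 3732557.81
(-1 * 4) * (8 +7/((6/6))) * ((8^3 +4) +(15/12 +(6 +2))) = -31515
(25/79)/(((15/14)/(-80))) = -23.63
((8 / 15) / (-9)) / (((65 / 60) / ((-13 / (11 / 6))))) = 64 / 165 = 0.39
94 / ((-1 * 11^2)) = -0.78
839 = 839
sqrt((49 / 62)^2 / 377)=49 * sqrt(377) / 23374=0.04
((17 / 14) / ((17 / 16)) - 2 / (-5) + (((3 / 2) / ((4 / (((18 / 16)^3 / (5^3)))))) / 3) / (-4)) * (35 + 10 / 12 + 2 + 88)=1113035949 / 5734400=194.10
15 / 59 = 0.25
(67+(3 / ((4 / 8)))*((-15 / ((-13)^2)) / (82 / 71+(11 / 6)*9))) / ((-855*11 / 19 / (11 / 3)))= -28373981 / 57197205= -0.50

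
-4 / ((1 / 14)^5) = -2151296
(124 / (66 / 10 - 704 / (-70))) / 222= 2170 / 64713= 0.03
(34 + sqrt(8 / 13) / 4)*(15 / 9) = 5*sqrt(26) / 78 + 170 / 3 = 56.99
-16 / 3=-5.33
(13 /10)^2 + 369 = 37069 /100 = 370.69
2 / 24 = 1 / 12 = 0.08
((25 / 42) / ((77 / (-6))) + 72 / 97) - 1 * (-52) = 2755099 / 52283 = 52.70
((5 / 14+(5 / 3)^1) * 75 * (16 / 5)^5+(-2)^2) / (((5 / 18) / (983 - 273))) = 22783151376 / 175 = 130189436.43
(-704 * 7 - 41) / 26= -191.12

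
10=10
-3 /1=-3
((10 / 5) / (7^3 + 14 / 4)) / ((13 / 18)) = 8 / 1001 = 0.01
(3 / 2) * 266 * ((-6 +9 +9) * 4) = 19152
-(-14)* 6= 84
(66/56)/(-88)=-3/224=-0.01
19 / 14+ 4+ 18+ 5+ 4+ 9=579 / 14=41.36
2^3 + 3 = 11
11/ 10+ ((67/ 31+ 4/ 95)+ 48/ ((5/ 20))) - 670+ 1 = -2790073/ 5890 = -473.70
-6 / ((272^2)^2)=-3 / 2736816128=-0.00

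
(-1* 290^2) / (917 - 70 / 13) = -1093300 / 11851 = -92.25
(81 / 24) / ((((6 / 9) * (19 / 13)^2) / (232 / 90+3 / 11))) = 6.76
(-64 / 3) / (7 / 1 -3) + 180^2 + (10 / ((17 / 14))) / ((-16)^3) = 1691778967 / 52224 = 32394.66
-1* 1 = -1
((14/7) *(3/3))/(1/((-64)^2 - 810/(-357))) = 8196.54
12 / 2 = 6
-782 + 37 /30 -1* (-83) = -20933 /30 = -697.77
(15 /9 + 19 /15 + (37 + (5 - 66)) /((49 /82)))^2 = 748788496 /540225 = 1386.07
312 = 312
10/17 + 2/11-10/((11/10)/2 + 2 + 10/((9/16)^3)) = 96053976/160142873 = 0.60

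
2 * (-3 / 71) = -6 / 71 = -0.08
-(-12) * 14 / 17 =168 / 17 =9.88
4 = 4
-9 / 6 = -3 / 2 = -1.50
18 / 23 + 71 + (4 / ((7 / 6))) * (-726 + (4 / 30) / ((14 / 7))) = -1945791 / 805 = -2417.13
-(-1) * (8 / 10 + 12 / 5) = 16 / 5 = 3.20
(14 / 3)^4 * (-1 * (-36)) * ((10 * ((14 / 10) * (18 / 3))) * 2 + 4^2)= 3141575.11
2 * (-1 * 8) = -16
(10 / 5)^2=4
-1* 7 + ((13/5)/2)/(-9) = -643/90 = -7.14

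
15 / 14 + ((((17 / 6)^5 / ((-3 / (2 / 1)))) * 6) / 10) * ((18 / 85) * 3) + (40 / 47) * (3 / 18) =-26759909 / 592200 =-45.19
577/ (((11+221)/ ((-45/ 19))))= -5.89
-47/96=-0.49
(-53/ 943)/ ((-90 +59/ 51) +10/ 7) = 18921/ 29428201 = 0.00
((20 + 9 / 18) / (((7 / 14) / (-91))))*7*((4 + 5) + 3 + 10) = -574574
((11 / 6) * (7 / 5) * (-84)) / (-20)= 539 / 50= 10.78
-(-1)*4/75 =4/75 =0.05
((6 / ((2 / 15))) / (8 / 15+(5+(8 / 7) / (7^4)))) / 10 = 2268945 / 2790202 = 0.81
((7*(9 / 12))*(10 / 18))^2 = 1225 / 144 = 8.51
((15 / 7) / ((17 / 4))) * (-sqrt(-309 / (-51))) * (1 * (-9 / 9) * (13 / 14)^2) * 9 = 22815 * sqrt(1751) / 99127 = 9.63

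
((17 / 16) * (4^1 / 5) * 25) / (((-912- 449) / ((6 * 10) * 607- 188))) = -565.71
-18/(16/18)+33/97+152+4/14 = 132.38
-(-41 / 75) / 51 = 41 / 3825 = 0.01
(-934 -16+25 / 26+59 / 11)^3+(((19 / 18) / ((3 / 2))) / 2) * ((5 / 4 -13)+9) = -66349703289207935 / 78953589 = -840363359.41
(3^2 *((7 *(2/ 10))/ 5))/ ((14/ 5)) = 9/ 10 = 0.90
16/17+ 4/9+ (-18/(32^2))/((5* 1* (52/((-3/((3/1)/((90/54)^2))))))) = 5645053/4073472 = 1.39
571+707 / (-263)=149466 / 263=568.31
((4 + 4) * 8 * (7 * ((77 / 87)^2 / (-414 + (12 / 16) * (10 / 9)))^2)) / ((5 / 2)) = 125988498944 / 195594914516445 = 0.00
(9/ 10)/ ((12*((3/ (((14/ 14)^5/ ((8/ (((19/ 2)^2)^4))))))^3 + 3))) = 4898762930960846817716295277921/ 195950517238433872711744187569960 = 0.02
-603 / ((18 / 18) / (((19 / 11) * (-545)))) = 6244065 / 11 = 567642.27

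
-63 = -63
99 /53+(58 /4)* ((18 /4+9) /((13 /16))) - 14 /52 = 334195 /1378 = 242.52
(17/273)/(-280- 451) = -1/11739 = -0.00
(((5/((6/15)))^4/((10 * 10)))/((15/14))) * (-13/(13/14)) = -153125/48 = -3190.10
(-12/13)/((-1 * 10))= 6/65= 0.09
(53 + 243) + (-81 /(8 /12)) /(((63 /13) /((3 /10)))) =40387 /140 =288.48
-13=-13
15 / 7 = 2.14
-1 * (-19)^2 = -361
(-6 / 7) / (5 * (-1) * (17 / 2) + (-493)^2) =-12 / 3402091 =-0.00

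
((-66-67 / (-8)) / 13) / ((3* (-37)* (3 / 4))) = 461 / 8658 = 0.05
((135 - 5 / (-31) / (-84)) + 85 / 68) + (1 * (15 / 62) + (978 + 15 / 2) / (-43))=6358409 / 55986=113.57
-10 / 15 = -2 / 3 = -0.67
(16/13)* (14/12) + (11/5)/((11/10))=134/39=3.44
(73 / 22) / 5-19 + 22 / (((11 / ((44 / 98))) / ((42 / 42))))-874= -4804853 / 5390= -891.44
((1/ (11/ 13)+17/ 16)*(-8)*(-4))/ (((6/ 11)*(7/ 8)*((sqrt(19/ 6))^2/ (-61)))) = -385520/ 133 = -2898.65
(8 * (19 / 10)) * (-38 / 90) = -1444 / 225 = -6.42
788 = 788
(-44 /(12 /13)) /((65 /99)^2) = -35937 /325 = -110.58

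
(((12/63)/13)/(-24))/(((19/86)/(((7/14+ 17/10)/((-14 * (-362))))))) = -473/394315740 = -0.00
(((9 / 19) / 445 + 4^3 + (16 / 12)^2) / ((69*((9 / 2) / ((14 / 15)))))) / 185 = 140152348 / 131132611125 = 0.00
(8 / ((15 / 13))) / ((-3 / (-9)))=104 / 5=20.80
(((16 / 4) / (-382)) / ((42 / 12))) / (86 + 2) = -1 / 29414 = -0.00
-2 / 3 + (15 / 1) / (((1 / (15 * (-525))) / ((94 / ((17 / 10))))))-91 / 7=-333113197 / 51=-6531631.31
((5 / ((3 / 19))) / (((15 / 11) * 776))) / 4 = 209 / 27936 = 0.01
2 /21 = 0.10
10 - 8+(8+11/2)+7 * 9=157/2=78.50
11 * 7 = 77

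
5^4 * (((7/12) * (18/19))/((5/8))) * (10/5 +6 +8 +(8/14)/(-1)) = 162000/19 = 8526.32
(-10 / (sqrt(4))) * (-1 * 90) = 450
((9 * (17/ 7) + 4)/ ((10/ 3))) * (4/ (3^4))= 362/ 945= 0.38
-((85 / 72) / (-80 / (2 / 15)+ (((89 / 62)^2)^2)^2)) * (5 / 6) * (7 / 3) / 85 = 477618980966960 / 10292465438164077039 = 0.00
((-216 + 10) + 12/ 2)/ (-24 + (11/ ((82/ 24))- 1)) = 8200/ 893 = 9.18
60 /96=5 /8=0.62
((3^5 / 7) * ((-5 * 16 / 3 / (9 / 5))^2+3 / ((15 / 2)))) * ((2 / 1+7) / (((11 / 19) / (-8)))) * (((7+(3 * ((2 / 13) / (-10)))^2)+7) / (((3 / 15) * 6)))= -514774641496 / 46475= -11076377.44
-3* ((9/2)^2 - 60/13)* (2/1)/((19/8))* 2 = -19512/247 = -79.00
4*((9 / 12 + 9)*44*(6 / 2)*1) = 5148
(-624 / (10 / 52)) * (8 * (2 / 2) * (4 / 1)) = -519168 / 5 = -103833.60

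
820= 820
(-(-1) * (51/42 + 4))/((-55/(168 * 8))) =-7008/55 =-127.42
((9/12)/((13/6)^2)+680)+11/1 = 116806/169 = 691.16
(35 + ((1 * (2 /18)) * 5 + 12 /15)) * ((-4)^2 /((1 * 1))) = 26176 /45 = 581.69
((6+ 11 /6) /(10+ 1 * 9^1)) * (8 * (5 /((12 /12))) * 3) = 940 /19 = 49.47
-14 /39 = -0.36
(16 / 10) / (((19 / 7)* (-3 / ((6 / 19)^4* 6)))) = -145152 / 12380495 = -0.01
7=7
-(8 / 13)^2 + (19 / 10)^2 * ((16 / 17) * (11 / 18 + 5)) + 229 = 160110343 / 646425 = 247.69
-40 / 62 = -20 / 31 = -0.65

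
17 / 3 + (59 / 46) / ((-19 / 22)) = 5482 / 1311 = 4.18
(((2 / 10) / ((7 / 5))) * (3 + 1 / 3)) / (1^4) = 10 / 21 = 0.48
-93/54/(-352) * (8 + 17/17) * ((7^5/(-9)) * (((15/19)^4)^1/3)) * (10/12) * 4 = -1628178125/45872992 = -35.49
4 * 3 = 12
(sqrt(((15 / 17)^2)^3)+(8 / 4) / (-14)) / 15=18712 / 515865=0.04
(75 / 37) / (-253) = -75 / 9361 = -0.01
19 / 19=1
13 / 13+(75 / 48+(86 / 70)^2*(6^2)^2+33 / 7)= 38483489 / 19600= 1963.44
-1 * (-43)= 43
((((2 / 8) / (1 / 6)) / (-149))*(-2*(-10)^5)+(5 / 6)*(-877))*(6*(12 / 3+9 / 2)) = -41707205 / 298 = -139957.06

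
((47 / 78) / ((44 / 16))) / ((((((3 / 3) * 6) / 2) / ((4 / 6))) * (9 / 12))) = 752 / 11583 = 0.06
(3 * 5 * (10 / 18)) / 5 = 5 / 3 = 1.67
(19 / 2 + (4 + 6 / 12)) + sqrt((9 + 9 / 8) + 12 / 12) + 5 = sqrt(178) / 4 + 19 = 22.34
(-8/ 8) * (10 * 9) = -90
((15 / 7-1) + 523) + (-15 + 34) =3802 / 7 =543.14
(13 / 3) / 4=13 / 12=1.08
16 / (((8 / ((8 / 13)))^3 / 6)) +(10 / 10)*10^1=22066 / 2197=10.04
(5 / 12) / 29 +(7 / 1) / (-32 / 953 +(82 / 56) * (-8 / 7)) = -56677661 / 13870236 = -4.09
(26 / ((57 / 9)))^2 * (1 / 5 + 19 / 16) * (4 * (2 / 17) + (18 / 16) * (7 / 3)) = 71077851 / 981920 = 72.39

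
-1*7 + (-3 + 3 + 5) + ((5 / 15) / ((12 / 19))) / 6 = -413 / 216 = -1.91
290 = 290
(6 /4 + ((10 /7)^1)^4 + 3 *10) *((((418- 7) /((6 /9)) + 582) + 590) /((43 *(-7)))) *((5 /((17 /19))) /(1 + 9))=-237541781 /2005864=-118.42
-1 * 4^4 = -256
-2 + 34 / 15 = 4 / 15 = 0.27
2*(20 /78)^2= 200 /1521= 0.13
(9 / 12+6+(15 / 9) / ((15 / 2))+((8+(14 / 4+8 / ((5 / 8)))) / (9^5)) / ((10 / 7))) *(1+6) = 296506 / 6075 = 48.81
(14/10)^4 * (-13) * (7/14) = -31213/1250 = -24.97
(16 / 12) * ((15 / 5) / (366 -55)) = 4 / 311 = 0.01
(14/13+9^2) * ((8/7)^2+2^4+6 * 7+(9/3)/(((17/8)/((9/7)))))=54325238/10829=5016.64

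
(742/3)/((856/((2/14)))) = 53/1284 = 0.04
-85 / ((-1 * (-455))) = -17 / 91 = -0.19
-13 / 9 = -1.44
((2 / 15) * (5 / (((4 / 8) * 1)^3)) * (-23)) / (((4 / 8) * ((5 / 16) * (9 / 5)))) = -11776 / 27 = -436.15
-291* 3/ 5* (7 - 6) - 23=-988/ 5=-197.60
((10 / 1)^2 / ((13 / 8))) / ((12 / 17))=3400 / 39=87.18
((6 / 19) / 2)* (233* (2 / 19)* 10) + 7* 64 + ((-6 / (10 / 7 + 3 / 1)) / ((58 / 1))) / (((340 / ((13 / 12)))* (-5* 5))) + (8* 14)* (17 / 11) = 80086955073361 / 121377586000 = 659.82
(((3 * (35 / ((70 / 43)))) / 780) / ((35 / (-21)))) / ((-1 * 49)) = 129 / 127400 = 0.00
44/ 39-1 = 5/ 39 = 0.13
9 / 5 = 1.80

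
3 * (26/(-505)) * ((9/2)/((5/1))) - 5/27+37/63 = 125561/477225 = 0.26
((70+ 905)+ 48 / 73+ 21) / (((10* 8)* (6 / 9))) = 54567 / 2920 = 18.69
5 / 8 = 0.62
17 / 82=0.21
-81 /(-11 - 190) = 27 /67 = 0.40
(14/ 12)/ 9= 7/ 54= 0.13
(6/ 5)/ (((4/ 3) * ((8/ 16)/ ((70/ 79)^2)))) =8820/ 6241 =1.41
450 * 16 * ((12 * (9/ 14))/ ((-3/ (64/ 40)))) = -207360/ 7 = -29622.86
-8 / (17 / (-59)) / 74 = 236 / 629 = 0.38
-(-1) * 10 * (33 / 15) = 22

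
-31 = -31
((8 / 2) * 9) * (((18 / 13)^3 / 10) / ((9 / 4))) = 46656 / 10985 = 4.25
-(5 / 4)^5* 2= -3125 / 512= -6.10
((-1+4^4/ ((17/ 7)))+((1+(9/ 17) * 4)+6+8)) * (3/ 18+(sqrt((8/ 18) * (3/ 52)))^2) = 5165/ 221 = 23.37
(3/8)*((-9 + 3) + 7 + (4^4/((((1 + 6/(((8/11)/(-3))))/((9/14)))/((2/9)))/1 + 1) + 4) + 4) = 14775/5288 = 2.79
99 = 99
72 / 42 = 1.71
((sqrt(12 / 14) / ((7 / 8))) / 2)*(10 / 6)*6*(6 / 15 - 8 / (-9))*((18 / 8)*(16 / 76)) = 464*sqrt(42) / 931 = 3.23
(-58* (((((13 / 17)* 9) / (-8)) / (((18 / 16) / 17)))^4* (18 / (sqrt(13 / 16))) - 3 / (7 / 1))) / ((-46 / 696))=-60552 / 161 + 3192785856* sqrt(13) / 23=500510628.92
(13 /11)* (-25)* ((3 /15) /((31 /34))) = -2210 /341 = -6.48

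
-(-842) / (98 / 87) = 36627 / 49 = 747.49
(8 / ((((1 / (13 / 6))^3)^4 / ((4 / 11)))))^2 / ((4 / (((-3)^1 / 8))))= -542800770374370512771595361 / 5972334811842871296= -90885857.45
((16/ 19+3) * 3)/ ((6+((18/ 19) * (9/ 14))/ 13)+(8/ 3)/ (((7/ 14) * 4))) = 59787/ 38281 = 1.56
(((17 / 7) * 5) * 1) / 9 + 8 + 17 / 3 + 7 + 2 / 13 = 18157 / 819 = 22.17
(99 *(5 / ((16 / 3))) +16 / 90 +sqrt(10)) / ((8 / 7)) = 7 *sqrt(10) / 8 +468671 / 5760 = 84.13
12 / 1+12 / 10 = 66 / 5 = 13.20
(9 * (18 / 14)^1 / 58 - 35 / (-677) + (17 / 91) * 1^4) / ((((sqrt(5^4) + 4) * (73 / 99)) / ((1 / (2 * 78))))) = 51649389 / 393352809304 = 0.00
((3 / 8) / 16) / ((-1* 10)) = -3 / 1280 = -0.00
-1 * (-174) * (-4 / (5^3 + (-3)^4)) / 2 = -174 / 103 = -1.69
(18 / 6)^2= 9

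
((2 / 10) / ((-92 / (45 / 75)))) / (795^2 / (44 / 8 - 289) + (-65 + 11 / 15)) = 189 / 332347240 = 0.00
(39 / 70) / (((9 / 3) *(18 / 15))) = 13 / 84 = 0.15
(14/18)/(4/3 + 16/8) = 7/30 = 0.23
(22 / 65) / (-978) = -0.00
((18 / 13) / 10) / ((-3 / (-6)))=18 / 65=0.28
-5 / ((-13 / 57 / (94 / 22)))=13395 / 143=93.67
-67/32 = -2.09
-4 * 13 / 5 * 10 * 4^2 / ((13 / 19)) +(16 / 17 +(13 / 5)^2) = -1030327 / 425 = -2424.30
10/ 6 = 5/ 3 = 1.67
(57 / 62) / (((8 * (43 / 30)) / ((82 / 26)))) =35055 / 138632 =0.25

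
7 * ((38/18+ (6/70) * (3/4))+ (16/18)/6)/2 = 8783/1080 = 8.13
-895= -895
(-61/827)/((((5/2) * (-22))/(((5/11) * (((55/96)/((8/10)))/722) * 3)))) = 1525/840708352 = 0.00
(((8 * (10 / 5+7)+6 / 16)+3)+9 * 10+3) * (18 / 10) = 12123 / 40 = 303.08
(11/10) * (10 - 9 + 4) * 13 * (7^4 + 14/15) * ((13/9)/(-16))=-66977911/4320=-15504.15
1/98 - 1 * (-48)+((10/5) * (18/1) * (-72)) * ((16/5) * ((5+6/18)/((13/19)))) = -411538783/6370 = -64605.77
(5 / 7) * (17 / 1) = 85 / 7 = 12.14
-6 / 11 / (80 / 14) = -21 / 220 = -0.10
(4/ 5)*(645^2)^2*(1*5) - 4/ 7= 692307202499.43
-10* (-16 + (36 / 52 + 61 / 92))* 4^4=11209600 / 299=37490.30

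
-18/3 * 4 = -24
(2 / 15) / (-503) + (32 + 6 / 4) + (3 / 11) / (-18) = 926351 / 27665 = 33.48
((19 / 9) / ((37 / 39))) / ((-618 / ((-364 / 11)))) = 0.12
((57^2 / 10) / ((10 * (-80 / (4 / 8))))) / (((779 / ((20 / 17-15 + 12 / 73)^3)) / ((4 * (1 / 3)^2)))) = 92542147333669 / 313443445444000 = 0.30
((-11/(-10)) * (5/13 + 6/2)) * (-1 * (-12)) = 44.68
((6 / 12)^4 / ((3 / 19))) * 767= 14573 / 48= 303.60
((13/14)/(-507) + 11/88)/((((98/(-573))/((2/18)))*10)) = -51379/6420960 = -0.01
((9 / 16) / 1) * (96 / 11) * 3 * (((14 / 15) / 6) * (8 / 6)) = 168 / 55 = 3.05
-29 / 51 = -0.57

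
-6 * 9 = -54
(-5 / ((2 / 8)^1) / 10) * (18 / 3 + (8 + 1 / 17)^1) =-478 / 17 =-28.12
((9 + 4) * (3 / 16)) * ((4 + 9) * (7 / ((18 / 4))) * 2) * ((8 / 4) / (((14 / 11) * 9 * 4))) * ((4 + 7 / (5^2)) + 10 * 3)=1593163 / 10800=147.52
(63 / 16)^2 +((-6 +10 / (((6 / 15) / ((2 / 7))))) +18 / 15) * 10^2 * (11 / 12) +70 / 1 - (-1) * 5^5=18414229 / 5376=3425.27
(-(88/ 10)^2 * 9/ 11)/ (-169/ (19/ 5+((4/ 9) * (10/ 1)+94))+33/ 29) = 8806314/ 71575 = 123.04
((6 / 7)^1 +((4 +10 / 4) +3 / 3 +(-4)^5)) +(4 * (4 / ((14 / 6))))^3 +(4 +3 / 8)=-1890183 / 2744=-688.84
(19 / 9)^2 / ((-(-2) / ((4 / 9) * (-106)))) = -76532 / 729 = -104.98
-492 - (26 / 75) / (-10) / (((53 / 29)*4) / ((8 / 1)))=-491.96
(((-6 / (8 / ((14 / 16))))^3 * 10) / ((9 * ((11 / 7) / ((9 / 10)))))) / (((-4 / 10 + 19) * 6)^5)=-7503125 / 722187306251845632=-0.00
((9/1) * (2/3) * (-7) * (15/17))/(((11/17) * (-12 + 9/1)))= 210/11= 19.09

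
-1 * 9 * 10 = -90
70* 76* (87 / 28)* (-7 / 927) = -38570 / 309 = -124.82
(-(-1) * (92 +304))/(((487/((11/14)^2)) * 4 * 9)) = 1331/95452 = 0.01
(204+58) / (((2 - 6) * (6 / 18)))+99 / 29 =-11199 / 58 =-193.09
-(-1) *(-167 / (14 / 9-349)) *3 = 4509 / 3127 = 1.44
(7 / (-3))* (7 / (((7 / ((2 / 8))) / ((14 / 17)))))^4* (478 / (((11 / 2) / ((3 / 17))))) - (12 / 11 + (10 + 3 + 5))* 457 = -545058722033 / 62473708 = -8724.61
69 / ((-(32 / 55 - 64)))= 1.09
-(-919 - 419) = 1338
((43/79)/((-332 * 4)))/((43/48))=-3/6557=-0.00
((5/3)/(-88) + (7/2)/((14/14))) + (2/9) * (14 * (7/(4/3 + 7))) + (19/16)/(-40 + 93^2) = 692575289/113638800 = 6.09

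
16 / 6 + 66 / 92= 467 / 138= 3.38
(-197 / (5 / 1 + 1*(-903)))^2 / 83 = 38809 / 66931532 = 0.00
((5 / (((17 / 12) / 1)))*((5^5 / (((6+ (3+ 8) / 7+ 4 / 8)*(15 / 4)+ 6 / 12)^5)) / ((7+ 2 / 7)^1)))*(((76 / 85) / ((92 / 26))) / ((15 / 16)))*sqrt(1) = 76177219256320000 / 5147806834173617622471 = 0.00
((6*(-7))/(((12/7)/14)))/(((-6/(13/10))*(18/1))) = 4459/1080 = 4.13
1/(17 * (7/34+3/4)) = 4/65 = 0.06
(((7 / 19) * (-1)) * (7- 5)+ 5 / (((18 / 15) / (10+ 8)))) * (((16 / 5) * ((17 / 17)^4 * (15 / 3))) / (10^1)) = 11288 / 95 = 118.82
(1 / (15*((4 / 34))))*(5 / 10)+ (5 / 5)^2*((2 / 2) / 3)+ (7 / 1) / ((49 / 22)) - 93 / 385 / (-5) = 87961 / 23100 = 3.81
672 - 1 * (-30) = 702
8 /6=4 /3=1.33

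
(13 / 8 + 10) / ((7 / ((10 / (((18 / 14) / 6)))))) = 155 / 2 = 77.50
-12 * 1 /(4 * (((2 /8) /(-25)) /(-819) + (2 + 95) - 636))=245700 /44144099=0.01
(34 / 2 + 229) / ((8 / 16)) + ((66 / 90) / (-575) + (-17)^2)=6736114 / 8625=781.00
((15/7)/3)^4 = 625/2401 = 0.26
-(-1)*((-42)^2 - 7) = 1757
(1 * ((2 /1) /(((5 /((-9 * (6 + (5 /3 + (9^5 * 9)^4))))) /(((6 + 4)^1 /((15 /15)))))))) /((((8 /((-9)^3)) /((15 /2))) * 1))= 3925107247705204029101713665 /2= 1962553623852602014550857000.00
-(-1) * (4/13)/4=1/13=0.08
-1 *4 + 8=4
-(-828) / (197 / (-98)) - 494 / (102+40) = -415.38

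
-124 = -124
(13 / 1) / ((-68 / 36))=-117 / 17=-6.88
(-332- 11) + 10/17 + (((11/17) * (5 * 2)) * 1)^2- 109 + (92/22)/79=-102839808/251141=-409.49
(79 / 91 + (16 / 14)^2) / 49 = 1385 / 31213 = 0.04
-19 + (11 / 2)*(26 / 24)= -313 / 24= -13.04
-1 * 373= -373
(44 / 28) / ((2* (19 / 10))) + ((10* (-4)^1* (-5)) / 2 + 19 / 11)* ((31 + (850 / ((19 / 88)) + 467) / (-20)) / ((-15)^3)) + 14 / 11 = 243220123 / 32917500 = 7.39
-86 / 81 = -1.06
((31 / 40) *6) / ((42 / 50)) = 155 / 28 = 5.54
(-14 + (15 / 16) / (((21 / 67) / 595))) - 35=1730.69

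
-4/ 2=-2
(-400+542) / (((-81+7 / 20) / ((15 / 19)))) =-42600 / 30647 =-1.39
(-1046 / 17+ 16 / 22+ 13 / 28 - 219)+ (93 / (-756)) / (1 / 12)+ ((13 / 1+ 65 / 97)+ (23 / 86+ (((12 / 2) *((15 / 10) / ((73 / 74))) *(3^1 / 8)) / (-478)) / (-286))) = -15863370876489203 / 59440874084592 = -266.88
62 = 62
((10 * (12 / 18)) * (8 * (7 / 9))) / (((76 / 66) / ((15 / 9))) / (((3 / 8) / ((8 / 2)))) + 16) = 3850 / 2169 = 1.78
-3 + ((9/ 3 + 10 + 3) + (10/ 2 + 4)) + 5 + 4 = 31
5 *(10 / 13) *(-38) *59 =-112100 / 13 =-8623.08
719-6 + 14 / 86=30666 / 43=713.16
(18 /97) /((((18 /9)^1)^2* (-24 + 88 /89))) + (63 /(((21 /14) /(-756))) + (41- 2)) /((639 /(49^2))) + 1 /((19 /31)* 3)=-63866083802341 /535973888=-119158.95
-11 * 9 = -99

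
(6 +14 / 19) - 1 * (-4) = 204 / 19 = 10.74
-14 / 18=-7 / 9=-0.78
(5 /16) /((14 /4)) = 5 /56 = 0.09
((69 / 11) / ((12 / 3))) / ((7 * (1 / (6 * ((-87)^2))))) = 1566783 / 154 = 10173.92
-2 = -2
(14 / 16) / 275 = 7 / 2200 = 0.00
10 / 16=5 / 8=0.62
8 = 8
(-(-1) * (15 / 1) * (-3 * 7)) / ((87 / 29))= -105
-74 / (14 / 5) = -185 / 7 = -26.43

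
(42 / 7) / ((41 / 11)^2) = 726 / 1681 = 0.43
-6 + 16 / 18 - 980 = -985.11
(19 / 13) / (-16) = -19 / 208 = -0.09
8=8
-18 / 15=-6 / 5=-1.20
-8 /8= -1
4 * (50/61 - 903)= -220132/61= -3608.72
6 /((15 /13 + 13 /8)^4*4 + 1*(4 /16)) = 175478784 /6983069057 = 0.03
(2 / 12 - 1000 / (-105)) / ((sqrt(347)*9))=407*sqrt(347) / 131166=0.06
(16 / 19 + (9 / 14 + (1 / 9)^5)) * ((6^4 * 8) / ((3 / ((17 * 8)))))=203017501184 / 290871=697964.05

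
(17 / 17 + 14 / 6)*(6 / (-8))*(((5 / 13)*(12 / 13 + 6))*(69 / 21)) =-21.87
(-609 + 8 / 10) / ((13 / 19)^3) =-20858219 / 10985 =-1898.79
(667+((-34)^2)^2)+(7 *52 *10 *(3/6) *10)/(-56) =1336678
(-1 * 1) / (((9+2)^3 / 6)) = -6 / 1331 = -0.00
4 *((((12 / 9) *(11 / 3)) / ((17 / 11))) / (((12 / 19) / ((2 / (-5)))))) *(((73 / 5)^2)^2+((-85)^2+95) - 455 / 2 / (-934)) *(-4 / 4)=283210584792674 / 669853125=422795.05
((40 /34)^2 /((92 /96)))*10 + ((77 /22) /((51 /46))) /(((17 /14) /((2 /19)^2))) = 104175368 /7198701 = 14.47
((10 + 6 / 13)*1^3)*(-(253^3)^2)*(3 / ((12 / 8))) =-71333253254342288 / 13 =-5487173327257099.08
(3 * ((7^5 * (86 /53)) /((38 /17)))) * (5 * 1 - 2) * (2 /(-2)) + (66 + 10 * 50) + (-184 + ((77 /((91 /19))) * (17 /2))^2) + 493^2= 103675928127 /680732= 152300.65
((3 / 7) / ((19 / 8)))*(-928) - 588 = -100476 / 133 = -755.46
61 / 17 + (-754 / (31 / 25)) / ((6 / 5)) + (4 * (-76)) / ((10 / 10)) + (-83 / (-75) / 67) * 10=-427397978 / 529635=-806.97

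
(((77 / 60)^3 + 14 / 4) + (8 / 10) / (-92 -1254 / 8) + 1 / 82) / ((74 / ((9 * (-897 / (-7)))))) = 2962755391193 / 33810896000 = 87.63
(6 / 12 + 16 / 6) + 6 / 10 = 113 / 30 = 3.77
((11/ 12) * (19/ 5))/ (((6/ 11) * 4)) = 2299/ 1440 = 1.60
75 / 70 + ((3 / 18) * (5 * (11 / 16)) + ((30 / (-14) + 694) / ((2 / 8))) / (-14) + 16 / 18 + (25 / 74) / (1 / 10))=-100127303 / 522144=-191.76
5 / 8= 0.62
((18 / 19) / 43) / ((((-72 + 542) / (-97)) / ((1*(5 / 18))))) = -97 / 76798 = -0.00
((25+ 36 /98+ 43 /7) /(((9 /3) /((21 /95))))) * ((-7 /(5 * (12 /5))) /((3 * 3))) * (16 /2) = -3088 /2565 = -1.20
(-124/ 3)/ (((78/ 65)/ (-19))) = 5890/ 9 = 654.44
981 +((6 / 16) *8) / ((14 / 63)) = 1989 / 2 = 994.50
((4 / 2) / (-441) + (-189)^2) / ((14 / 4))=31505918 / 3087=10206.00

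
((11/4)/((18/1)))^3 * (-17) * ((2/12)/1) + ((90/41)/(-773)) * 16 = -3941980231/70976093184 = -0.06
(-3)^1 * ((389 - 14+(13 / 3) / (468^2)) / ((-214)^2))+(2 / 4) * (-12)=-4648380049 / 771571008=-6.02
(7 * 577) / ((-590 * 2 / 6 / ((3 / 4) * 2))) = -36351 / 1180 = -30.81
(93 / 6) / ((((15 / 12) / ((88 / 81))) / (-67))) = -365552 / 405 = -902.60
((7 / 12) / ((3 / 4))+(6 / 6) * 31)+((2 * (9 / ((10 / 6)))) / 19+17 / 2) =69847 / 1710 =40.85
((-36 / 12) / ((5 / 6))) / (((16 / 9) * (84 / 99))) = -2673 / 1120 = -2.39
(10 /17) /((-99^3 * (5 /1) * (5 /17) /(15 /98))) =-1 /15848217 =-0.00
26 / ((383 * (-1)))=-26 / 383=-0.07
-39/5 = -7.80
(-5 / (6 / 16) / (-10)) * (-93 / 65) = -124 / 65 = -1.91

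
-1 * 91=-91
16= 16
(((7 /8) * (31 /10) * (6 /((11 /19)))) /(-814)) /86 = -12369 /30801760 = -0.00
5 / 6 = 0.83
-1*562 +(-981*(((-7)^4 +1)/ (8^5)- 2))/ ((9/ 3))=1114601/ 16384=68.03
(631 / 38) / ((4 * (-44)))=-0.09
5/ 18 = 0.28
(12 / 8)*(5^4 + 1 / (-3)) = 937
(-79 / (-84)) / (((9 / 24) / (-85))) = -13430 / 63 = -213.17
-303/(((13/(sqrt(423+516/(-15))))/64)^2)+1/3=-7234301107/2535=-2853767.70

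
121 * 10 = 1210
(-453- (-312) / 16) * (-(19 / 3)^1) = 5491 / 2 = 2745.50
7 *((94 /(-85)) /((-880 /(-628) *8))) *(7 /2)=-361571 /149600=-2.42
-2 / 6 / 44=-1 / 132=-0.01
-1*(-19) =19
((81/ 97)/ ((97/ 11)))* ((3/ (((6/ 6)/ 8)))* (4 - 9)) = -106920/ 9409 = -11.36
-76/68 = -19/17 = -1.12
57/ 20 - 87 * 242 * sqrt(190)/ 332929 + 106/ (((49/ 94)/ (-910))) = -25906001/ 140 - 21054 * sqrt(190)/ 332929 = -185043.74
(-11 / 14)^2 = 121 / 196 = 0.62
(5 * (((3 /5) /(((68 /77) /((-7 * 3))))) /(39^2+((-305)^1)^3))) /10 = 4851 /19292350720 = 0.00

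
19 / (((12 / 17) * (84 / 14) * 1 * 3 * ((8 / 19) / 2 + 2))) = 6137 / 9072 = 0.68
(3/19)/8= 3/152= 0.02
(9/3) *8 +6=30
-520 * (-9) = 4680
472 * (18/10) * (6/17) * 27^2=218597.08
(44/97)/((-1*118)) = -22/5723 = -0.00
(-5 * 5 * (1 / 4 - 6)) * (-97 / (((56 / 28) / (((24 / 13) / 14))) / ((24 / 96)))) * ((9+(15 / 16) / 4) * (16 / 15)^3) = -3516056 / 1365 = -2575.87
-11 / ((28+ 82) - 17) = -11 / 93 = -0.12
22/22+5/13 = 18/13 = 1.38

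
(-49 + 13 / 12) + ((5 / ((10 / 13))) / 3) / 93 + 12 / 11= -574547 / 12276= -46.80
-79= -79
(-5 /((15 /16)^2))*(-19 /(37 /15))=4864 /111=43.82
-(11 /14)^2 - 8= -1689 /196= -8.62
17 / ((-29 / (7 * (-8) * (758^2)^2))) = 314277848171392 / 29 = 10837167178323.86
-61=-61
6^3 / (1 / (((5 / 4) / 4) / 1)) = 135 / 2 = 67.50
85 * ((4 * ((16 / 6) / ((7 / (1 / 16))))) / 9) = 0.90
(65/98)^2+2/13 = 74133/124852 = 0.59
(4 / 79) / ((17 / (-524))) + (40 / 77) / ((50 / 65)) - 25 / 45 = -1341059 / 930699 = -1.44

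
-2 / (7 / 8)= -16 / 7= -2.29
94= 94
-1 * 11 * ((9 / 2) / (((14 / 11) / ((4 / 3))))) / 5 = -363 / 35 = -10.37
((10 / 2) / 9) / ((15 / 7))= 7 / 27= 0.26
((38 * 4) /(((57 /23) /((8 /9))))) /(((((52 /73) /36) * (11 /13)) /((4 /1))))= 429824 /33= 13024.97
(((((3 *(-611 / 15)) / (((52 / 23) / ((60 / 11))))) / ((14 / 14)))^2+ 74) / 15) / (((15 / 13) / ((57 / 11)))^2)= 642180917027 / 5490375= 116964.86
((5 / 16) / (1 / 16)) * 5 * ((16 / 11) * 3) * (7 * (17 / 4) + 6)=3900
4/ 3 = 1.33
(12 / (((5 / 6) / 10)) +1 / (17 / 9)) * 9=1300.76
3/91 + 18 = 1641/91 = 18.03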